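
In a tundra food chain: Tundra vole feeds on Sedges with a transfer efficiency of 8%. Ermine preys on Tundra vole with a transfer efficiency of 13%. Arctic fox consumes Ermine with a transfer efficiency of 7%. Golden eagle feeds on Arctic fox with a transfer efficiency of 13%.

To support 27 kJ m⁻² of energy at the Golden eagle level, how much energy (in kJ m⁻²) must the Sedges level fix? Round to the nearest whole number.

Cumulative transfer efficiency: 0.08 × 0.13 × 0.07 × 0.13 = 0.00009464
Sedges energy = 27 / 0.00009464 = 285292 kJ m⁻²

285292 kJ m⁻²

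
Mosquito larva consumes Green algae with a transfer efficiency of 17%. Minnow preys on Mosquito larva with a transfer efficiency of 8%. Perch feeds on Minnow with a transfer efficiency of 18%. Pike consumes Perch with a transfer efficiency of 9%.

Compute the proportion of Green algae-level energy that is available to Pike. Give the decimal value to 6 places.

0.000220

Product of link efficiencies: 0.17 × 0.08 × 0.18 × 0.09 = 0.00022032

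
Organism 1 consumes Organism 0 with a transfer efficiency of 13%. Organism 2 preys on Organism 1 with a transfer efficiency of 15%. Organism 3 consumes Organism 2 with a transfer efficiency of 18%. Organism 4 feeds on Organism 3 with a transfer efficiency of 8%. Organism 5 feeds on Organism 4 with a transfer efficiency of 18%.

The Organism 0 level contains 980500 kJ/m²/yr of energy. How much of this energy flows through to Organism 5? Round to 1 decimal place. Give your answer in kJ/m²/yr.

49.6 kJ/m²/yr

Organism 1: 980500 × 0.13 = 127465 kJ/m²/yr
Organism 2: 127465 × 0.15 = 19119.75 kJ/m²/yr
Organism 3: 19119.75 × 0.18 = 3441.555 kJ/m²/yr
Organism 4: 3441.555 × 0.08 = 275.3244 kJ/m²/yr
Organism 5: 275.3244 × 0.18 = 49.558392 kJ/m²/yr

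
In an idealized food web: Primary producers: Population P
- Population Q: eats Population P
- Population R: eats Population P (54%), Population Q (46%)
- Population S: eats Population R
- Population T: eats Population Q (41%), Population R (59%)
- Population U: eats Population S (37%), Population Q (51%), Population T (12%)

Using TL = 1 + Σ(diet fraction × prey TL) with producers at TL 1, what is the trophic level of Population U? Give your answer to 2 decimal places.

3.69

Population Q: 1 + 1 = 2
Population R: 1 + (0.54×1 + 0.46×2) = 2.46
Population S: 1 + 2.46 = 3.46
Population T: 1 + (0.41×2 + 0.59×2.46) = 3.2714
Population U: 1 + (0.37×3.46 + 0.51×2 + 0.12×3.2714) = 3.692768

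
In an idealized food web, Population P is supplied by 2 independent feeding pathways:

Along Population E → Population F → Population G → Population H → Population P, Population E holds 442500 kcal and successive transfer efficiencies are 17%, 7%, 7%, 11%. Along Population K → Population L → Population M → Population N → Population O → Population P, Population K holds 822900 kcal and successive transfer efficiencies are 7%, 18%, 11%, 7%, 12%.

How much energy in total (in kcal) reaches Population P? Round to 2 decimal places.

50.13 kcal

Via Population E: 442500 × 0.17 × 0.07 × 0.07 × 0.11 = 40.546275 kcal
Via Population K: 822900 × 0.07 × 0.18 × 0.11 × 0.07 × 0.12 = 9.58053096 kcal
Total at Population P: 40.546275 + 9.58053096 = 50.12680596 kcal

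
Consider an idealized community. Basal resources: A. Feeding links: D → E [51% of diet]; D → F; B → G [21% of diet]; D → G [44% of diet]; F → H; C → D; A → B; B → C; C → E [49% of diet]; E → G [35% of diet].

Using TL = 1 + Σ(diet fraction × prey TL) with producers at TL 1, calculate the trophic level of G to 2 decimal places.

4.76

B: 1 + 1 = 2
C: 1 + 2 = 3
D: 1 + 3 = 4
E: 1 + (0.51×4 + 0.49×3) = 4.51
F: 1 + 4 = 5
G: 1 + (0.44×4 + 0.21×2 + 0.35×4.51) = 4.7585
H: 1 + 5 = 6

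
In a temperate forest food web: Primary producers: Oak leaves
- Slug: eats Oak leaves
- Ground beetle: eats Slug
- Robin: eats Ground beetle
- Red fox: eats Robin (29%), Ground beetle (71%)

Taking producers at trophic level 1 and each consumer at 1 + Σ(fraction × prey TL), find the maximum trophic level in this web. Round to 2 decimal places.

4.29

Slug: 1 + 1 = 2
Ground beetle: 1 + 2 = 3
Robin: 1 + 3 = 4
Red fox: 1 + (0.29×4 + 0.71×3) = 4.29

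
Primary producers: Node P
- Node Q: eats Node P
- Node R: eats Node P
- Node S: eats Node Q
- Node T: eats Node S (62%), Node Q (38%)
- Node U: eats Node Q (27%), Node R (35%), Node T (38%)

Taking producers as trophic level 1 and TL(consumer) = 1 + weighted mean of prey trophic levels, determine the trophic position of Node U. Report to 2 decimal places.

Node Q: 1 + 1 = 2
Node R: 1 + 1 = 2
Node S: 1 + 2 = 3
Node T: 1 + (0.62×3 + 0.38×2) = 3.62
Node U: 1 + (0.27×2 + 0.35×2 + 0.38×3.62) = 3.6156

3.62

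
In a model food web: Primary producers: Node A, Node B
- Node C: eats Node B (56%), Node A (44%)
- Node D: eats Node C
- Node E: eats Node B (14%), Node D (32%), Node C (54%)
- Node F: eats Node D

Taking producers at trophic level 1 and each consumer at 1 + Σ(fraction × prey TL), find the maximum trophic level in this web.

4

Node C: 1 + (0.56×1 + 0.44×1) = 2
Node D: 1 + 2 = 3
Node E: 1 + (0.14×1 + 0.32×3 + 0.54×2) = 3.18
Node F: 1 + 3 = 4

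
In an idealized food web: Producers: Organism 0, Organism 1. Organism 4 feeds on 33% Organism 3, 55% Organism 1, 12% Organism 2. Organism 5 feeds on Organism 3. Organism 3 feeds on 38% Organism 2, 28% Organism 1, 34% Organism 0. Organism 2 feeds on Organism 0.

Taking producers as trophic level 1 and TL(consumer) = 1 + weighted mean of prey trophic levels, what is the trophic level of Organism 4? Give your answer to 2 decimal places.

2.58

Organism 2: 1 + 1 = 2
Organism 3: 1 + (0.38×2 + 0.28×1 + 0.34×1) = 2.38
Organism 4: 1 + (0.33×2.38 + 0.55×1 + 0.12×2) = 2.5754
Organism 5: 1 + 2.38 = 3.38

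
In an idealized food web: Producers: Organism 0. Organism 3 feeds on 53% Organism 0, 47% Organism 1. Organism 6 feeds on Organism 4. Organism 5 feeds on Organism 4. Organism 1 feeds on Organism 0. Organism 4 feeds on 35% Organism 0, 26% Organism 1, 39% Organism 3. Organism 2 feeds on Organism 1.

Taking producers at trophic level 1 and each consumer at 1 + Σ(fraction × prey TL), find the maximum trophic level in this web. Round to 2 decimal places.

Organism 1: 1 + 1 = 2
Organism 2: 1 + 2 = 3
Organism 3: 1 + (0.53×1 + 0.47×2) = 2.47
Organism 4: 1 + (0.35×1 + 0.26×2 + 0.39×2.47) = 2.8333
Organism 5: 1 + 2.8333 = 3.8333
Organism 6: 1 + 2.8333 = 3.8333

3.83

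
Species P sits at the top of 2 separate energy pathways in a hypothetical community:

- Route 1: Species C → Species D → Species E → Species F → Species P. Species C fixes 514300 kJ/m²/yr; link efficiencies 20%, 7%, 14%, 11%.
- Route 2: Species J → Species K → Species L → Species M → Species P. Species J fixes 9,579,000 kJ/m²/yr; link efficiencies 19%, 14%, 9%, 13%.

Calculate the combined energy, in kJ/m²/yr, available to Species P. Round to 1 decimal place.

3092.1 kJ/m²/yr

Route 1: 514300 × 0.2 × 0.07 × 0.14 × 0.11 = 110.88308 kJ/m²/yr
Route 2: 9579000 × 0.19 × 0.14 × 0.09 × 0.13 = 2981.17638 kJ/m²/yr
Total at Species P: 110.88308 + 2981.17638 = 3092.05946 kJ/m²/yr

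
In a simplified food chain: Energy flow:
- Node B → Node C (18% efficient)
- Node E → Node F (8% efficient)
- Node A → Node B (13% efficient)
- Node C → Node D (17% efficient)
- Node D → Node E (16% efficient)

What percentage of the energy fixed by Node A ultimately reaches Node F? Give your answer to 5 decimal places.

0.00509%

Product of link efficiencies: 0.13 × 0.18 × 0.17 × 0.16 × 0.08 = 0.0000509184
As a percentage: 0.0000509184 × 100 = 0.00509%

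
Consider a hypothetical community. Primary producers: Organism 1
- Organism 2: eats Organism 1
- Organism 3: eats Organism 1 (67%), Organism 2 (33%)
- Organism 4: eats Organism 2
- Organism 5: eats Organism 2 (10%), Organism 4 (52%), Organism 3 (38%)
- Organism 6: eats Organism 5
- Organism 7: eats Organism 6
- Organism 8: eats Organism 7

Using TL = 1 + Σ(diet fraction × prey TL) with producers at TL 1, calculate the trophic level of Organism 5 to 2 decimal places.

3.65

Organism 2: 1 + 1 = 2
Organism 3: 1 + (0.67×1 + 0.33×2) = 2.33
Organism 4: 1 + 2 = 3
Organism 5: 1 + (0.1×2 + 0.52×3 + 0.38×2.33) = 3.6454
Organism 6: 1 + 3.6454 = 4.6454
Organism 7: 1 + 4.6454 = 5.6454
Organism 8: 1 + 5.6454 = 6.6454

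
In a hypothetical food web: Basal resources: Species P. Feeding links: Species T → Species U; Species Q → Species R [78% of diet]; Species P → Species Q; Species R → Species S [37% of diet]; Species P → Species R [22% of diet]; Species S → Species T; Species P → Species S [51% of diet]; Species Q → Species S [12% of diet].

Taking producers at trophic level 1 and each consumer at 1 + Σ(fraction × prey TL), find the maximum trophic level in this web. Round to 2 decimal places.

Species Q: 1 + 1 = 2
Species R: 1 + (0.22×1 + 0.78×2) = 2.78
Species S: 1 + (0.51×1 + 0.37×2.78 + 0.12×2) = 2.7786
Species T: 1 + 2.7786 = 3.7786
Species U: 1 + 3.7786 = 4.7786

4.78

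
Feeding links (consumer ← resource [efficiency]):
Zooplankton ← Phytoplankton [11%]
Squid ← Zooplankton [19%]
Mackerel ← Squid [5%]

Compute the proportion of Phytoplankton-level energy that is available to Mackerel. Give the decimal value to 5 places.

0.00105

Product of link efficiencies: 0.11 × 0.19 × 0.05 = 0.001045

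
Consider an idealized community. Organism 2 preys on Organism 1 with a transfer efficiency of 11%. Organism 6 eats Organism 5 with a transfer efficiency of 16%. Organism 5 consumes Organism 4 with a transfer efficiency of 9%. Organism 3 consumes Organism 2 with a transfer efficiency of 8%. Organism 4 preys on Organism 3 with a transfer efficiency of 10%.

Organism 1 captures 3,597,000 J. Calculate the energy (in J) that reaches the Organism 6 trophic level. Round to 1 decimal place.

45.6 J

Organism 2: 3597000 × 0.11 = 395670 J
Organism 3: 395670 × 0.08 = 31653.6 J
Organism 4: 31653.6 × 0.1 = 3165.36 J
Organism 5: 3165.36 × 0.09 = 284.8824 J
Organism 6: 284.8824 × 0.16 = 45.581184 J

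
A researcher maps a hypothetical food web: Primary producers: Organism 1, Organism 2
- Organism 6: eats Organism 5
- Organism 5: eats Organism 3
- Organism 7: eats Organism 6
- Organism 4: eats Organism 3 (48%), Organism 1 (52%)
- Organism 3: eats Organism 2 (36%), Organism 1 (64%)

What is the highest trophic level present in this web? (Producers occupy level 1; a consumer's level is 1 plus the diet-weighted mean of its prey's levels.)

Organism 3: 1 + (0.36×1 + 0.64×1) = 2
Organism 4: 1 + (0.48×2 + 0.52×1) = 2.48
Organism 5: 1 + 2 = 3
Organism 6: 1 + 3 = 4
Organism 7: 1 + 4 = 5

5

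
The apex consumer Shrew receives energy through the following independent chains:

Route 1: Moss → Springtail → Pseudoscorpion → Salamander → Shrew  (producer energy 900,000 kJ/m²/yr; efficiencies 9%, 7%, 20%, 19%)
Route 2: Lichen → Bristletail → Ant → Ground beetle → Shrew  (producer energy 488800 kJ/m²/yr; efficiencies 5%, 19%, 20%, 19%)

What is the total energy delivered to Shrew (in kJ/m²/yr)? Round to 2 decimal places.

Route 1: 900000 × 0.09 × 0.07 × 0.2 × 0.19 = 215.46 kJ/m²/yr
Route 2: 488800 × 0.05 × 0.19 × 0.2 × 0.19 = 176.4568 kJ/m²/yr
Total at Shrew: 215.46 + 176.4568 = 391.9168 kJ/m²/yr

391.92 kJ/m²/yr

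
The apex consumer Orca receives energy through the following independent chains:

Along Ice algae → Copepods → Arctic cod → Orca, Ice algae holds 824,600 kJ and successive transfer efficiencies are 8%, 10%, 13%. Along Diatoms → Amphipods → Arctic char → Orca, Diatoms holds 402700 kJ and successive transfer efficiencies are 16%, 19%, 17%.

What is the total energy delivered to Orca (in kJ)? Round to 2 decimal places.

Via Ice algae: 824600 × 0.08 × 0.1 × 0.13 = 857.584 kJ
Via Diatoms: 402700 × 0.16 × 0.19 × 0.17 = 2081.1536 kJ
Total at Orca: 857.584 + 2081.1536 = 2938.7376 kJ

2938.74 kJ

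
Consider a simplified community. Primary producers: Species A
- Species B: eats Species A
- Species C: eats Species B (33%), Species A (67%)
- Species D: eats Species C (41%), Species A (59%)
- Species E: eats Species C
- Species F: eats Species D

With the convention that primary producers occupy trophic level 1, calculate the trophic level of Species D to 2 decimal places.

Species B: 1 + 1 = 2
Species C: 1 + (0.33×2 + 0.67×1) = 2.33
Species D: 1 + (0.41×2.33 + 0.59×1) = 2.5453
Species E: 1 + 2.33 = 3.33
Species F: 1 + 2.5453 = 3.5453

2.55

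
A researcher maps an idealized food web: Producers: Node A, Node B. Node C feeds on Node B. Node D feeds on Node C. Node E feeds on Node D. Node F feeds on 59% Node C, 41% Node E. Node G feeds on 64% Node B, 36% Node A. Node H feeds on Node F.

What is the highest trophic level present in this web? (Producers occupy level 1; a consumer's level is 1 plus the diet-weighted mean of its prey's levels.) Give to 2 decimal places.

Node C: 1 + 1 = 2
Node D: 1 + 2 = 3
Node E: 1 + 3 = 4
Node F: 1 + (0.59×2 + 0.41×4) = 3.82
Node G: 1 + (0.64×1 + 0.36×1) = 2
Node H: 1 + 3.82 = 4.82

4.82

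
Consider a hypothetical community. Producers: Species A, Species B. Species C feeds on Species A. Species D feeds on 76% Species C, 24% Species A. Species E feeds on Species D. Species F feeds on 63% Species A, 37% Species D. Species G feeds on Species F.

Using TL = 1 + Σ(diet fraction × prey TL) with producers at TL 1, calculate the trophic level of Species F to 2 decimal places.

2.65

Species C: 1 + 1 = 2
Species D: 1 + (0.76×2 + 0.24×1) = 2.76
Species E: 1 + 2.76 = 3.76
Species F: 1 + (0.63×1 + 0.37×2.76) = 2.6512
Species G: 1 + 2.6512 = 3.6512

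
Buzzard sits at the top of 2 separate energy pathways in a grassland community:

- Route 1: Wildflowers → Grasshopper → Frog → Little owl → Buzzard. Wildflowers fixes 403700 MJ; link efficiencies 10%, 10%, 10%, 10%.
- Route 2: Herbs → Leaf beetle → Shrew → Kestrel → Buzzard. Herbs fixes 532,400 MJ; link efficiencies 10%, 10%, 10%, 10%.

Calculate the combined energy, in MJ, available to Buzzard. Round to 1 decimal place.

Route 1: 403700 × 0.1 × 0.1 × 0.1 × 0.1 = 40.37 MJ
Route 2: 532400 × 0.1 × 0.1 × 0.1 × 0.1 = 53.24 MJ
Total at Buzzard: 40.37 + 53.24 = 93.61 MJ

93.6 MJ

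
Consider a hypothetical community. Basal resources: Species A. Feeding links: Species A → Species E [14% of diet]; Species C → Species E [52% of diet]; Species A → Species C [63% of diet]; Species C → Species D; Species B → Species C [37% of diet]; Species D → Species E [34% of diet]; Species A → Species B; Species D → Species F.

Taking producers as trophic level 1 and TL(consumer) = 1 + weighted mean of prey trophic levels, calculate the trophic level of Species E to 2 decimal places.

Species B: 1 + 1 = 2
Species C: 1 + (0.63×1 + 0.37×2) = 2.37
Species D: 1 + 2.37 = 3.37
Species E: 1 + (0.14×1 + 0.52×2.37 + 0.34×3.37) = 3.5182
Species F: 1 + 3.37 = 4.37

3.52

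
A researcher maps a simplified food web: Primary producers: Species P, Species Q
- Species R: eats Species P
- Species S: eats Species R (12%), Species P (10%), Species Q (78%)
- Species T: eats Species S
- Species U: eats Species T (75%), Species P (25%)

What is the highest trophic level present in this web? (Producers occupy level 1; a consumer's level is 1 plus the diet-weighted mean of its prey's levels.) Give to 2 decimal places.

Species R: 1 + 1 = 2
Species S: 1 + (0.12×2 + 0.1×1 + 0.78×1) = 2.12
Species T: 1 + 2.12 = 3.12
Species U: 1 + (0.75×3.12 + 0.25×1) = 3.59

3.59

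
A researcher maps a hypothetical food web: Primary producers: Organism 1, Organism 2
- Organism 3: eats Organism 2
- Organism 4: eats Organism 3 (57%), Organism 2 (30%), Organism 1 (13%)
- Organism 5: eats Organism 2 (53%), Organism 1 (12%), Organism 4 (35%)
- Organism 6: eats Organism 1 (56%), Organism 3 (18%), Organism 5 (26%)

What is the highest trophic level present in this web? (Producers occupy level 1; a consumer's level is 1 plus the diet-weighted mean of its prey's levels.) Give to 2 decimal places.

Organism 3: 1 + 1 = 2
Organism 4: 1 + (0.57×2 + 0.3×1 + 0.13×1) = 2.57
Organism 5: 1 + (0.53×1 + 0.12×1 + 0.35×2.57) = 2.5495
Organism 6: 1 + (0.56×1 + 0.18×2 + 0.26×2.5495) = 2.58287

2.58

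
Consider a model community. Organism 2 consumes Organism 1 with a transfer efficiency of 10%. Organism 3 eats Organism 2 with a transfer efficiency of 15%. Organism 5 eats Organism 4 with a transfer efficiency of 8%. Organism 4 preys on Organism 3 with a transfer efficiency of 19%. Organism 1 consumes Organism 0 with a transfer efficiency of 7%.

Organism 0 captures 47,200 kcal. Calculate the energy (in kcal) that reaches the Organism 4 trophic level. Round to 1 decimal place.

Organism 1: 47200 × 0.07 = 3304 kcal
Organism 2: 3304 × 0.1 = 330.4 kcal
Organism 3: 330.4 × 0.15 = 49.56 kcal
Organism 4: 49.56 × 0.19 = 9.4164 kcal

9.4 kcal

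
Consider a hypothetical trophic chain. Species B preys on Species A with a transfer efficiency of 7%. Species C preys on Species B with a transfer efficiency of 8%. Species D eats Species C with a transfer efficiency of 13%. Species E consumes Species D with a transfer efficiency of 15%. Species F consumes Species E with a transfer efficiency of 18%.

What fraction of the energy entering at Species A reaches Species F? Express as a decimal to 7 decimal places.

Product of link efficiencies: 0.07 × 0.08 × 0.13 × 0.15 × 0.18 = 0.000019656

0.0000197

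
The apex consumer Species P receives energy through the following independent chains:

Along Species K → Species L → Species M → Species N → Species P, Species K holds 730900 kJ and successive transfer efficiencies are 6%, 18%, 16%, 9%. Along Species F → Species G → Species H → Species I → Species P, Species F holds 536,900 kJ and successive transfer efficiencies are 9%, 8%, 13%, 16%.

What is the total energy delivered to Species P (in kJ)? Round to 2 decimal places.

194.08 kJ

Via Species K: 730900 × 0.06 × 0.18 × 0.16 × 0.09 = 113.669568 kJ
Via Species F: 536900 × 0.09 × 0.08 × 0.13 × 0.16 = 80.406144 kJ
Total at Species P: 113.669568 + 80.406144 = 194.075712 kJ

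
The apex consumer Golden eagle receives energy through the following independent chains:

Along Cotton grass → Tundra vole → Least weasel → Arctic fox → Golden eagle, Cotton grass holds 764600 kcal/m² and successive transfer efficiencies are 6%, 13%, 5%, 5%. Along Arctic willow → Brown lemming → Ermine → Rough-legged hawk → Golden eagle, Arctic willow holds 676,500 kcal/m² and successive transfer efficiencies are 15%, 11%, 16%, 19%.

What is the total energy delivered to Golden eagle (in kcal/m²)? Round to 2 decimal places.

Via Cotton grass: 764600 × 0.06 × 0.13 × 0.05 × 0.05 = 14.9097 kcal/m²
Via Arctic willow: 676500 × 0.15 × 0.11 × 0.16 × 0.19 = 339.3324 kcal/m²
Total at Golden eagle: 14.9097 + 339.3324 = 354.2421 kcal/m²

354.24 kcal/m²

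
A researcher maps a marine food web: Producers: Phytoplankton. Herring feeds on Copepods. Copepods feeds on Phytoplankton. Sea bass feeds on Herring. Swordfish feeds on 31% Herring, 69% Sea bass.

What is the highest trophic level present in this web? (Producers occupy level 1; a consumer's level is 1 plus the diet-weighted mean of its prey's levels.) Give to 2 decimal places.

4.69

Copepods: 1 + 1 = 2
Herring: 1 + 2 = 3
Sea bass: 1 + 3 = 4
Swordfish: 1 + (0.31×3 + 0.69×4) = 4.69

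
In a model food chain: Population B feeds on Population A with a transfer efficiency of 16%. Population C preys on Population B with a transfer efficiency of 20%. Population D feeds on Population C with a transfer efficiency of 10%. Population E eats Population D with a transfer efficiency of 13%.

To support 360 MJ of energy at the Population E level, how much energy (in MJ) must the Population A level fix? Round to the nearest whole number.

865385 MJ

Cumulative transfer efficiency: 0.16 × 0.2 × 0.1 × 0.13 = 0.000416
Population A energy = 360 / 0.000416 = 865385 MJ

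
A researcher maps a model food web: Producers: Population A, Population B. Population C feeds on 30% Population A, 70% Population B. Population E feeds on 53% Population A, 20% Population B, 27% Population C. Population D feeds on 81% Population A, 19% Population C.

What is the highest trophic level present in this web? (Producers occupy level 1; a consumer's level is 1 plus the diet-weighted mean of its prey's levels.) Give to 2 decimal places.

Population C: 1 + (0.3×1 + 0.7×1) = 2
Population D: 1 + (0.81×1 + 0.19×2) = 2.19
Population E: 1 + (0.53×1 + 0.2×1 + 0.27×2) = 2.27

2.27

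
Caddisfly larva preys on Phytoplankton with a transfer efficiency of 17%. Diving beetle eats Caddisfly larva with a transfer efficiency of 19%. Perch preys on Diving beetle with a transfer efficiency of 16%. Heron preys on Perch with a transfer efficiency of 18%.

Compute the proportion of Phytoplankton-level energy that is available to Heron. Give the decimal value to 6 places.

Product of link efficiencies: 0.17 × 0.19 × 0.16 × 0.18 = 0.00093024

0.000930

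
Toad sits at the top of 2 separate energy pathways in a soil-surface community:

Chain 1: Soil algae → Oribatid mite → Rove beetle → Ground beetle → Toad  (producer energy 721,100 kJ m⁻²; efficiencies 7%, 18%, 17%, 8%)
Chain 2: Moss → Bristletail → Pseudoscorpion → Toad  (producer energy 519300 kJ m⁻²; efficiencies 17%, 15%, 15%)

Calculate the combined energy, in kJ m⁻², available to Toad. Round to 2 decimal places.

Chain 1: 721100 × 0.07 × 0.18 × 0.17 × 0.08 = 123.567696 kJ m⁻²
Chain 2: 519300 × 0.17 × 0.15 × 0.15 = 1986.3225 kJ m⁻²
Total at Toad: 123.567696 + 1986.3225 = 2109.890196 kJ m⁻²

2109.89 kJ m⁻²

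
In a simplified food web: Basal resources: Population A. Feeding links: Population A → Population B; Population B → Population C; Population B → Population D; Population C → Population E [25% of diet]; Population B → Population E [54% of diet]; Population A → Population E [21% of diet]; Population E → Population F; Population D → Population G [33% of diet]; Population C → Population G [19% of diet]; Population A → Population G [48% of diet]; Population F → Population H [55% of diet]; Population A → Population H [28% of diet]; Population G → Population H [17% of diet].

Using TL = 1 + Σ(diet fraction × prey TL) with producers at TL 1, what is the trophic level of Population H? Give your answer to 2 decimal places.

4.02

Population B: 1 + 1 = 2
Population C: 1 + 2 = 3
Population D: 1 + 2 = 3
Population E: 1 + (0.25×3 + 0.54×2 + 0.21×1) = 3.04
Population F: 1 + 3.04 = 4.04
Population G: 1 + (0.33×3 + 0.19×3 + 0.48×1) = 3.04
Population H: 1 + (0.55×4.04 + 0.28×1 + 0.17×3.04) = 4.0188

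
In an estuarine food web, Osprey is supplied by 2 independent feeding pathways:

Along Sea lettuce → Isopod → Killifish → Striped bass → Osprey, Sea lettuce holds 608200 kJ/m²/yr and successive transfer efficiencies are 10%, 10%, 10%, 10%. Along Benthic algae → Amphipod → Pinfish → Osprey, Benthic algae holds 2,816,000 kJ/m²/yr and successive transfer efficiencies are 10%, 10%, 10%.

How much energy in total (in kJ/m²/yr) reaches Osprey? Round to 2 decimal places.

Via Sea lettuce: 608200 × 0.1 × 0.1 × 0.1 × 0.1 = 60.82 kJ/m²/yr
Via Benthic algae: 2816000 × 0.1 × 0.1 × 0.1 = 2816 kJ/m²/yr
Total at Osprey: 60.82 + 2816 = 2876.82 kJ/m²/yr

2876.82 kJ/m²/yr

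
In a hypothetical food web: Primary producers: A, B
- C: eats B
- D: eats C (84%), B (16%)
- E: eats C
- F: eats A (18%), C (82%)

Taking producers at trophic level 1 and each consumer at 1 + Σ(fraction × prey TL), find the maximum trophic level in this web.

3

C: 1 + 1 = 2
D: 1 + (0.84×2 + 0.16×1) = 2.84
E: 1 + 2 = 3
F: 1 + (0.18×1 + 0.82×2) = 2.82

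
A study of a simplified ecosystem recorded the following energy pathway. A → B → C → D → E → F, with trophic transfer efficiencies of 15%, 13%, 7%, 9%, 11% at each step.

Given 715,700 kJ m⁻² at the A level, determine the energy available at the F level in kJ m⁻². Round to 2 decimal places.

9.67 kJ m⁻²

B: 715700 × 0.15 = 107355 kJ m⁻²
C: 107355 × 0.13 = 13956.15 kJ m⁻²
D: 13956.15 × 0.07 = 976.9305 kJ m⁻²
E: 976.9305 × 0.09 = 87.923745 kJ m⁻²
F: 87.923745 × 0.11 = 9.67161195 kJ m⁻²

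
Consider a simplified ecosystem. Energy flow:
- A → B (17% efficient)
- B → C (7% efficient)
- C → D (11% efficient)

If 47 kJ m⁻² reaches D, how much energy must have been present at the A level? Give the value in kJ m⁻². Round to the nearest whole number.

35905 kJ m⁻²

Cumulative transfer efficiency: 0.17 × 0.07 × 0.11 = 0.001309
A energy = 47 / 0.001309 = 35905 kJ m⁻²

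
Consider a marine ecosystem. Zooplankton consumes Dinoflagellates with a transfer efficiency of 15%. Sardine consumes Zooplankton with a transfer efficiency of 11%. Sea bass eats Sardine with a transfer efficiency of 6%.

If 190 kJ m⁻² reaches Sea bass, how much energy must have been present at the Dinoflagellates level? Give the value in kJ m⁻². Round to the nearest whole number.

Cumulative transfer efficiency: 0.15 × 0.11 × 0.06 = 0.00099
Dinoflagellates energy = 190 / 0.00099 = 191919 kJ m⁻²

191919 kJ m⁻²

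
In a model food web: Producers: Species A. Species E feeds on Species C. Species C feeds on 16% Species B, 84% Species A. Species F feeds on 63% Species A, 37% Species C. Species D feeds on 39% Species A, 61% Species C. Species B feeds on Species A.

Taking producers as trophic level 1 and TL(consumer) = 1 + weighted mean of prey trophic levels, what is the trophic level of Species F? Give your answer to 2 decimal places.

Species B: 1 + 1 = 2
Species C: 1 + (0.16×2 + 0.84×1) = 2.16
Species D: 1 + (0.39×1 + 0.61×2.16) = 2.7076
Species E: 1 + 2.16 = 3.16
Species F: 1 + (0.63×1 + 0.37×2.16) = 2.4292

2.43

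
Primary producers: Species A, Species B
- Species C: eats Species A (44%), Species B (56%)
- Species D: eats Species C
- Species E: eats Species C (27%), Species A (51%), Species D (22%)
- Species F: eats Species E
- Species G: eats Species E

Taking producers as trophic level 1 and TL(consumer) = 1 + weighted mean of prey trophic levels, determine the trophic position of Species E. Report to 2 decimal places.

2.71

Species C: 1 + (0.44×1 + 0.56×1) = 2
Species D: 1 + 2 = 3
Species E: 1 + (0.27×2 + 0.51×1 + 0.22×3) = 2.71
Species F: 1 + 2.71 = 3.71
Species G: 1 + 2.71 = 3.71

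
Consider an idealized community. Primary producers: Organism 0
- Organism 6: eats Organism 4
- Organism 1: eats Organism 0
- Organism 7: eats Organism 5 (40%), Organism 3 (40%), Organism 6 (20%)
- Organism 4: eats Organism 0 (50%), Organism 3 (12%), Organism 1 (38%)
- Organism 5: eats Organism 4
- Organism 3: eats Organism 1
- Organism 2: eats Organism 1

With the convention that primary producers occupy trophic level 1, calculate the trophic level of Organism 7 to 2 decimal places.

4.37

Organism 1: 1 + 1 = 2
Organism 2: 1 + 2 = 3
Organism 3: 1 + 2 = 3
Organism 4: 1 + (0.5×1 + 0.12×3 + 0.38×2) = 2.62
Organism 5: 1 + 2.62 = 3.62
Organism 6: 1 + 2.62 = 3.62
Organism 7: 1 + (0.4×3.62 + 0.4×3 + 0.2×3.62) = 4.372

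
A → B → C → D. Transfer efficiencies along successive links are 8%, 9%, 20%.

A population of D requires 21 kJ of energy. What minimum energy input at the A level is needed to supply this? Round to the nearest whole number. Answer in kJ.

14583 kJ

Cumulative transfer efficiency: 0.08 × 0.09 × 0.2 = 0.00144
A energy = 21 / 0.00144 = 14583 kJ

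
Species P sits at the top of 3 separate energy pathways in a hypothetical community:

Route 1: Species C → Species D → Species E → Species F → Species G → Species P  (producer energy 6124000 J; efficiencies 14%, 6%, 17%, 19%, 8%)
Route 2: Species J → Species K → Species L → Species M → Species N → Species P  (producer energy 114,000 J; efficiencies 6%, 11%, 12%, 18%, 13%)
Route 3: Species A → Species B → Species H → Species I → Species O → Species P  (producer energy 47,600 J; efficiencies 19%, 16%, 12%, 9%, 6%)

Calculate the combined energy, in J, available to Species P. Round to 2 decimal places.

135.98 J

Route 1: 6124000 × 0.14 × 0.06 × 0.17 × 0.19 × 0.08 = 132.9250944 J
Route 2: 114000 × 0.06 × 0.11 × 0.12 × 0.18 × 0.13 = 2.1127392 J
Route 3: 47600 × 0.19 × 0.16 × 0.12 × 0.09 × 0.06 = 0.93768192 J
Total at Species P: 132.9250944 + 2.1127392 + 0.93768192 = 135.97551552 J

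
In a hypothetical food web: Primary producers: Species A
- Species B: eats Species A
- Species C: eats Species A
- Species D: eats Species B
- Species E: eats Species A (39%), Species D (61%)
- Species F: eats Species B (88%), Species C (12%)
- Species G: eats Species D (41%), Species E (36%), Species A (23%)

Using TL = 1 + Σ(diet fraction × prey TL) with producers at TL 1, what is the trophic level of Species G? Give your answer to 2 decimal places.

Species B: 1 + 1 = 2
Species C: 1 + 1 = 2
Species D: 1 + 2 = 3
Species E: 1 + (0.39×1 + 0.61×3) = 3.22
Species F: 1 + (0.88×2 + 0.12×2) = 3
Species G: 1 + (0.41×3 + 0.36×3.22 + 0.23×1) = 3.6192

3.62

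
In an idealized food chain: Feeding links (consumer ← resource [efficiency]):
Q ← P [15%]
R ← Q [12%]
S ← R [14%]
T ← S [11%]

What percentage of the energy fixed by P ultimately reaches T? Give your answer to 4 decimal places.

Product of link efficiencies: 0.15 × 0.12 × 0.14 × 0.11 = 0.0002772
As a percentage: 0.0002772 × 100 = 0.0277%

0.0277%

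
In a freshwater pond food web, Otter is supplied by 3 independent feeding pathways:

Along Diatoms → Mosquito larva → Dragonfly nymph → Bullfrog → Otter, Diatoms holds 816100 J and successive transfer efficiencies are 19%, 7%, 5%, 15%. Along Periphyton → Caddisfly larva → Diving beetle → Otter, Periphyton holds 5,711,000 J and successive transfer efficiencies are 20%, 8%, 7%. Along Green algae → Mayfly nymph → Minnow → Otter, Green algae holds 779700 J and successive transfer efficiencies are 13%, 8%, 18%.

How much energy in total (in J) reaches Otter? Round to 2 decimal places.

Via Diatoms: 816100 × 0.19 × 0.07 × 0.05 × 0.15 = 81.405975 J
Via Periphyton: 5711000 × 0.2 × 0.08 × 0.07 = 6396.32 J
Via Green algae: 779700 × 0.13 × 0.08 × 0.18 = 1459.5984 J
Total at Otter: 81.405975 + 6396.32 + 1459.5984 = 7937.324375 J

7937.32 J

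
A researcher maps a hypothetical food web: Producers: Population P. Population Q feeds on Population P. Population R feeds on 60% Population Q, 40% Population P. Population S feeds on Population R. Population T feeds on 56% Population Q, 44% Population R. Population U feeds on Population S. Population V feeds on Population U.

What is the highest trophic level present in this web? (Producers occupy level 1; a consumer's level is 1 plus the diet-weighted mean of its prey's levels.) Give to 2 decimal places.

5.60

Population Q: 1 + 1 = 2
Population R: 1 + (0.6×2 + 0.4×1) = 2.6
Population S: 1 + 2.6 = 3.6
Population T: 1 + (0.56×2 + 0.44×2.6) = 3.264
Population U: 1 + 3.6 = 4.6
Population V: 1 + 4.6 = 5.6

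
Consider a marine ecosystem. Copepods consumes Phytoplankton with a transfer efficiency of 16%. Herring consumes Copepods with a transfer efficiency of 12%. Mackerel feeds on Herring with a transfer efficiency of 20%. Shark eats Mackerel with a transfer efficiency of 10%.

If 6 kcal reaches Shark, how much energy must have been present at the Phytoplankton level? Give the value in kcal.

Cumulative transfer efficiency: 0.16 × 0.12 × 0.2 × 0.1 = 0.000384
Phytoplankton energy = 6 / 0.000384 = 15625 kcal

15625 kcal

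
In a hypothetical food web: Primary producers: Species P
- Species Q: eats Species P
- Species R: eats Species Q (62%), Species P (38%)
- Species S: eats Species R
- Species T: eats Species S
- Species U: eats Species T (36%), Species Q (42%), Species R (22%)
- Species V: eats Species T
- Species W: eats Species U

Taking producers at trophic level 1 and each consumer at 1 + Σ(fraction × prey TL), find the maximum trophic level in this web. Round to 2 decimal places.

Species Q: 1 + 1 = 2
Species R: 1 + (0.62×2 + 0.38×1) = 2.62
Species S: 1 + 2.62 = 3.62
Species T: 1 + 3.62 = 4.62
Species U: 1 + (0.36×4.62 + 0.42×2 + 0.22×2.62) = 4.0796
Species V: 1 + 4.62 = 5.62
Species W: 1 + 4.0796 = 5.0796

5.62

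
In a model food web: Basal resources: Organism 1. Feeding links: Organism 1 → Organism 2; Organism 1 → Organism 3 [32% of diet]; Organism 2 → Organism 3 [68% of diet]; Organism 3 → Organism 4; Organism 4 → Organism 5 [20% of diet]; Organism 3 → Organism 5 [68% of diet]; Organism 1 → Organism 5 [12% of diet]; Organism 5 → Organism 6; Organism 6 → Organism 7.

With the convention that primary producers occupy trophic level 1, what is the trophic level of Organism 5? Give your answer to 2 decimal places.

3.68

Organism 2: 1 + 1 = 2
Organism 3: 1 + (0.32×1 + 0.68×2) = 2.68
Organism 4: 1 + 2.68 = 3.68
Organism 5: 1 + (0.2×3.68 + 0.68×2.68 + 0.12×1) = 3.6784
Organism 6: 1 + 3.6784 = 4.6784
Organism 7: 1 + 4.6784 = 5.6784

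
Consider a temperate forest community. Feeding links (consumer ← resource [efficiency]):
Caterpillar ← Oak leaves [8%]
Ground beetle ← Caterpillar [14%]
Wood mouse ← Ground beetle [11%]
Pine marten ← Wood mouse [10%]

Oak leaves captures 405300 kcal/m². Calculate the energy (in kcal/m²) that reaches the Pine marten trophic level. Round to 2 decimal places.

Caterpillar: 405300 × 0.08 = 32424 kcal/m²
Ground beetle: 32424 × 0.14 = 4539.36 kcal/m²
Wood mouse: 4539.36 × 0.11 = 499.3296 kcal/m²
Pine marten: 499.3296 × 0.1 = 49.93296 kcal/m²

49.93 kcal/m²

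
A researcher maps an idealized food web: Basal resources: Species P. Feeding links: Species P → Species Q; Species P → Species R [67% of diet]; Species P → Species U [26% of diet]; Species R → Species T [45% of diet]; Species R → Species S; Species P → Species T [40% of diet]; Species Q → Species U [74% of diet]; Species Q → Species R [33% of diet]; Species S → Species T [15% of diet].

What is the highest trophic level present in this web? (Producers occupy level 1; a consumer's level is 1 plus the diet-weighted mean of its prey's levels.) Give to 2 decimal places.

Species Q: 1 + 1 = 2
Species R: 1 + (0.67×1 + 0.33×2) = 2.33
Species S: 1 + 2.33 = 3.33
Species T: 1 + (0.45×2.33 + 0.4×1 + 0.15×3.33) = 2.948
Species U: 1 + (0.74×2 + 0.26×1) = 2.74

3.33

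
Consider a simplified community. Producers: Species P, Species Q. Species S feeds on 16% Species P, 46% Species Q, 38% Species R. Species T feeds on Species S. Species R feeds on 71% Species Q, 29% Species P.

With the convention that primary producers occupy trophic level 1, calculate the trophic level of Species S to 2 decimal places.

Species R: 1 + (0.71×1 + 0.29×1) = 2
Species S: 1 + (0.16×1 + 0.46×1 + 0.38×2) = 2.38
Species T: 1 + 2.38 = 3.38

2.38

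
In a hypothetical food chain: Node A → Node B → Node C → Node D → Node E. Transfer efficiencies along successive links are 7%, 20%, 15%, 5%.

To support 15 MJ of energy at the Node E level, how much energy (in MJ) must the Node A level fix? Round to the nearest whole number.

Cumulative transfer efficiency: 0.07 × 0.2 × 0.15 × 0.05 = 0.000105
Node A energy = 15 / 0.000105 = 142857 MJ

142857 MJ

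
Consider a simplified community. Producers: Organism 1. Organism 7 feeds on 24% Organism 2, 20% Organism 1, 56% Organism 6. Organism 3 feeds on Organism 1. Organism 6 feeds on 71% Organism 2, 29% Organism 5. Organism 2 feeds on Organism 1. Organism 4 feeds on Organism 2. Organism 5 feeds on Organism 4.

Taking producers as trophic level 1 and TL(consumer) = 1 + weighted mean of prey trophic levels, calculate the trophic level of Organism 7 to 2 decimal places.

Organism 2: 1 + 1 = 2
Organism 3: 1 + 1 = 2
Organism 4: 1 + 2 = 3
Organism 5: 1 + 3 = 4
Organism 6: 1 + (0.71×2 + 0.29×4) = 3.58
Organism 7: 1 + (0.24×2 + 0.2×1 + 0.56×3.58) = 3.6848

3.68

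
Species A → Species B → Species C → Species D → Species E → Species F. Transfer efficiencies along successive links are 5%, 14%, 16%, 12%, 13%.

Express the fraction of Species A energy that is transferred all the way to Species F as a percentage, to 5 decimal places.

0.00175%

Product of link efficiencies: 0.05 × 0.14 × 0.16 × 0.12 × 0.13 = 0.000017472
As a percentage: 0.000017472 × 100 = 0.00175%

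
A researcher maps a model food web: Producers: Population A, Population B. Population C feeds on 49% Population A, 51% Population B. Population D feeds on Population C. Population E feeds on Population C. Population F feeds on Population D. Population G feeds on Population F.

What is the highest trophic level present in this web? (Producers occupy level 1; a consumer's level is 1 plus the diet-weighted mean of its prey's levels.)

Population C: 1 + (0.49×1 + 0.51×1) = 2
Population D: 1 + 2 = 3
Population E: 1 + 2 = 3
Population F: 1 + 3 = 4
Population G: 1 + 4 = 5

5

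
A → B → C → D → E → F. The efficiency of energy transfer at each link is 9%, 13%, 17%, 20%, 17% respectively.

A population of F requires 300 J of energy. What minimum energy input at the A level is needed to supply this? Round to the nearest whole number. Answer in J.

Cumulative transfer efficiency: 0.09 × 0.13 × 0.17 × 0.2 × 0.17 = 0.000067626
A energy = 300 / 0.000067626 = 4436164 J

4436164 J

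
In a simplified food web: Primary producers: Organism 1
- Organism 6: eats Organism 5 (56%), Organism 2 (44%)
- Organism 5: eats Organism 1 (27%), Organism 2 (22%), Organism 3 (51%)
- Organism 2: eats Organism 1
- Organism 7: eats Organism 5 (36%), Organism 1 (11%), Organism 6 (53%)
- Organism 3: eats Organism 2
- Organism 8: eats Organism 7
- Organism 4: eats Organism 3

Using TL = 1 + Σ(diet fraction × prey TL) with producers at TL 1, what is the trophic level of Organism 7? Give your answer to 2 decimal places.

Organism 2: 1 + 1 = 2
Organism 3: 1 + 2 = 3
Organism 4: 1 + 3 = 4
Organism 5: 1 + (0.27×1 + 0.22×2 + 0.51×3) = 3.24
Organism 6: 1 + (0.56×3.24 + 0.44×2) = 3.6944
Organism 7: 1 + (0.36×3.24 + 0.11×1 + 0.53×3.6944) = 4.234432
Organism 8: 1 + 4.234432 = 5.234432

4.23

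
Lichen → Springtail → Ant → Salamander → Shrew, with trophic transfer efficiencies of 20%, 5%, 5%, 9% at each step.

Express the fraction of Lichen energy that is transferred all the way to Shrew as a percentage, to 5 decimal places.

0.00450%

Product of link efficiencies: 0.2 × 0.05 × 0.05 × 0.09 = 0.000045
As a percentage: 0.000045 × 100 = 0.00450%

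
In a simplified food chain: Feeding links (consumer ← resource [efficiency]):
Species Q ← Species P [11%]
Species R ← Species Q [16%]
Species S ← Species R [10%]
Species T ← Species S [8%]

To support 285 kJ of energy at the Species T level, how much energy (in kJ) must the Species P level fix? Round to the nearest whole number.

Cumulative transfer efficiency: 0.11 × 0.16 × 0.1 × 0.08 = 0.0001408
Species P energy = 285 / 0.0001408 = 2024148 kJ

2024148 kJ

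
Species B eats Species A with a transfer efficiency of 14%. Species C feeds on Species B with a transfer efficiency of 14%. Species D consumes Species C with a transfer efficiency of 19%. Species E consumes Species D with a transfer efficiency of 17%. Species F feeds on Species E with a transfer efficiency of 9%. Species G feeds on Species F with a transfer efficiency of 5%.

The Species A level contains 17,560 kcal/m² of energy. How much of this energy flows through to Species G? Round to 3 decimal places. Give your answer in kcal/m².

0.050 kcal/m²

Species B: 17560 × 0.14 = 2458.4 kcal/m²
Species C: 2458.4 × 0.14 = 344.176 kcal/m²
Species D: 344.176 × 0.19 = 65.39344 kcal/m²
Species E: 65.39344 × 0.17 = 11.1168848 kcal/m²
Species F: 11.1168848 × 0.09 = 1.000519632 kcal/m²
Species G: 1.000519632 × 0.05 = 0.0500259816 kcal/m²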